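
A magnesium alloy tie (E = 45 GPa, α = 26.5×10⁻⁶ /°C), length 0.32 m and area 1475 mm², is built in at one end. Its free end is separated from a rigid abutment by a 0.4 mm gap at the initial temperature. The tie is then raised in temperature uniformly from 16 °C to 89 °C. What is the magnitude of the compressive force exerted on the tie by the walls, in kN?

Unrestrained expansion: δ_free = αΔT L = 26.5×10⁻⁶ × 73 × 320 = 0.619 mm.
The gap closes (δ_free > 0.4 mm) and the wall then resists a further 0.619 − 0.4 = 0.219 mm of expansion.
So σ = E(δ_free − g)/L = 45×10³ × 0.219/320 = 30.8 MPa.
P = σA = 30.8 × 1475 = 45.43 kN.

P ≈ 45.4 kN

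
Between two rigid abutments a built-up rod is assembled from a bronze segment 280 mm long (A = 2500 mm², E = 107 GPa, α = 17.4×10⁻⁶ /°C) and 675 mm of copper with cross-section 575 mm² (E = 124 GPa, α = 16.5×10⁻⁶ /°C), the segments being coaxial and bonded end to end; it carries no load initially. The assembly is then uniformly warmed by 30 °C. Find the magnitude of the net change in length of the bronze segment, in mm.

|ΔL| ≈ 0.0983 mm

With the walls removed the bar would change length by δ_free = Σ αᵢΔT Lᵢ = 17.4×10⁻⁶×30×280 + 16.5×10⁻⁶×30×675 = 0.4803 mm.
The rigid supports impose zero overall length change; the single axial force P common to all segments must satisfy P Σ Lᵢ/(AᵢEᵢ) = δ_free.
The series flexibility is Σ Lᵢ/(AᵢEᵢ) = 280/(2500×107×10³) + 675/(575×124×10³) = 1.051×10⁻⁵ mm/N.
P = 0.4803 / 1.051×10⁻⁵ = 45680 N = 45.68 kN, compressive.
For the bronze segment, free thermal change = 17.4×10⁻⁶×30×280 = 0.1462 mm and elastic change from P = 45680×280/(2500×107×10³) = 0.04782 mm; these oppose, so the net change is 0.0983 mm (segment lengthens).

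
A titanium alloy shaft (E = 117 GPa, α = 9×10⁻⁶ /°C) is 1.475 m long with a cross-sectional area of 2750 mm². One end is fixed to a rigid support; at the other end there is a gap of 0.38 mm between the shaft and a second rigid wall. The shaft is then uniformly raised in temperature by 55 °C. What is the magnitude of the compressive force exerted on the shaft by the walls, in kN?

P ≈ 76.4 kN

Free thermal elongation = αΔT L = 9×10⁻⁶ × 55 × 1475 = 0.7301 mm.
After closing the 0.38 mm clearance, 0.7301 − 0.38 = 0.3501 mm of expansion remains to be suppressed by the wall.
So σ = E(δ_free − g)/L = 117×10³ × 0.3501/1475 = 27.77 MPa.
Force on the wall = σA = 27.77 × 2750 mm² = 76.37 kN.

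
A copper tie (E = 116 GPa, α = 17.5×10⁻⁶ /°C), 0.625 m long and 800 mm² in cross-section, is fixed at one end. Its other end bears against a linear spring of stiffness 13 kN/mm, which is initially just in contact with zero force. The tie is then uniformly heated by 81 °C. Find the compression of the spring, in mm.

The unrestrained thermal change is αΔT L = 17.5×10⁻⁶ × 81 × 625 = 0.8859 mm.
With a force P in the spring, the elastic change of the tie is PL/(AE) and that of the spring is P/k; compatibility requires their sum to equal δ_free.
So P = δ_free / [L/(AE) + 1/k] = 0.8859 / [ 625/(800×116×10³) + 1/(13×10³) ].
P = 0.8859 / 8.366×10⁻⁵ = 10590 N.
Spring compression = P/k = 10590/(13×10³) = 0.8146 mm.

δ ≈ 0.815 mm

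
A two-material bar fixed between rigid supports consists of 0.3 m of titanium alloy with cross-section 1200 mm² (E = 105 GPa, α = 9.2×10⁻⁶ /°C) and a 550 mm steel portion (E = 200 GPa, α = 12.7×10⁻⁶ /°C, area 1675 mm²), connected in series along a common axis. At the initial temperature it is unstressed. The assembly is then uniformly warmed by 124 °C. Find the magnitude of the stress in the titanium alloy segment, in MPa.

σ ≈ 250 MPa (compressive)

With the walls removed the bar would change length by δ_free = Σ αᵢΔT Lᵢ = 9.2×10⁻⁶×124×300 + 12.7×10⁻⁶×124×550 = 1.208 mm.
The rigid supports impose zero overall length change; the single axial force P common to all segments must satisfy P Σ Lᵢ/(AᵢEᵢ) = δ_free.
Σ Lᵢ/(AᵢEᵢ) = 300/(1200×105×10³) + 550/(1675×200×10³) = 4.023×10⁻⁶ mm/N.
Hence P = δ_free / Σ(L/AE) = 1.208/4.023×10⁻⁶ = 300.4 kN (compressive).
σ_{titanium alloy} = P / A = 300400 / 1200 = 250.3 MPa.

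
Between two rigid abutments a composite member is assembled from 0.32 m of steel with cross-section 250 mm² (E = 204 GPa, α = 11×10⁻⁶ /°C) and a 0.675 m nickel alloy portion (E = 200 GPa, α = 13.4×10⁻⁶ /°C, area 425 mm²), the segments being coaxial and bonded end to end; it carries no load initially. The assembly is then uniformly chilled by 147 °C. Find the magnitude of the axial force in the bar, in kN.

If the supports were absent, the total length change would be Σ αᵢΔT Lᵢ = 11×10⁻⁶×147×320 + 13.4×10⁻⁶×147×675 = 1.847 mm.
The walls prevent any net length change, so an axial force P (same in every segment) develops. Compatibility: P · Σ Lᵢ/(AᵢEᵢ) = δ_free.
Σ Lᵢ/(AᵢEᵢ) = 320/(250×204×10³) + 675/(425×200×10³) = 1.422×10⁻⁵ mm/N.
P = 1.847 / 1.422×10⁻⁵ = 129900 N = 129.9 kN, tensile.

P ≈ 130 kN (tensile)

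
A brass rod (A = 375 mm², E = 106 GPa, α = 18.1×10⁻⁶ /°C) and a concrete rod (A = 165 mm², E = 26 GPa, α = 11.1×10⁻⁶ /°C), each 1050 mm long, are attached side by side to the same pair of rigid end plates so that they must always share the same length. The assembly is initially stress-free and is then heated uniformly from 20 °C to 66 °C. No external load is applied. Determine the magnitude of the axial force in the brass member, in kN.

Equilibrium of a rigid end plate with no external load gives equal and opposite internal forces ±P in the two members. Since α_{brass} > α_{concrete}, heating drives the brass into compression and the concrete into tension.
Setting the final lengths equal and cancelling L: (α₁ − α₂)ΔT = P/(A₁E₁) + P/(A₂E₂).
|α₁ − α₂|·ΔT = 7×10⁻⁶ × 46 = 0.000322.
1/(A₁E₁) + 1/(A₂E₂) = 1/(375×106×10³) + 1/(165×26×10³) = 2.583×10⁻⁷ N⁻¹.
So P = 0.000322 / 2.583×10⁻⁷ = 1.247 kN.

P ≈ 1.25 kN (compressive in the brass)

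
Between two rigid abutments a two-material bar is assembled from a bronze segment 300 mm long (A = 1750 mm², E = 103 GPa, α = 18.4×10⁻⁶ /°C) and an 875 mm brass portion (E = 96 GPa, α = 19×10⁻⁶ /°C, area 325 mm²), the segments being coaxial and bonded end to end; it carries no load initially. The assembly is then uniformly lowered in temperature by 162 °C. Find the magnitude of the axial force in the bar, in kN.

P ≈ 121 kN (tensile)

Free thermal contraction of the whole bar: Σ αᵢΔT Lᵢ = 18.4×10⁻⁶×162×300 + 19×10⁻⁶×162×875 = 3.587 mm.
The rigid supports impose zero overall length change; the single axial force P common to all segments must satisfy P Σ Lᵢ/(AᵢEᵢ) = δ_free.
The series flexibility is Σ Lᵢ/(AᵢEᵢ) = 300/(1750×103×10³) + 875/(325×96×10³) = 2.971×10⁻⁵ mm/N.
P = 3.587 / 2.971×10⁻⁵ = 120800 N = 120.8 kN, tensile.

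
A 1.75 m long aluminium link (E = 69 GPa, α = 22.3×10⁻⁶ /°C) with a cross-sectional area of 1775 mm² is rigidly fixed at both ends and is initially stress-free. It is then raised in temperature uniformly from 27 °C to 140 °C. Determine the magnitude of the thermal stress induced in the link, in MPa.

Because both ends are immovable the net strain is zero, and the suppressed thermal strain is αΔT = 22.3×10⁻⁶ × 113 = 2519.9×10⁻⁶.
The stress required to suppress this strain is σ = Eε = 69×10³ × 2519.9×10⁻⁶ = 173.9 MPa, compressive since the link is trying to expand.

σ ≈ 174 MPa (compressive)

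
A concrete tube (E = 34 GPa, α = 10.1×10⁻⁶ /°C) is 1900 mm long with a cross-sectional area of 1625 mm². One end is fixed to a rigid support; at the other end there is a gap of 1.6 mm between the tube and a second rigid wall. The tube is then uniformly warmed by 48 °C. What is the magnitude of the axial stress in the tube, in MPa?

σ ≈ 0 MPa

If the wall were absent the tube would grow by αΔT L = 10.1×10⁻⁶ × 48 × 1900 = 0.9211 mm.
Since δ_free = 0.921 mm is less than the 1.6 mm gap, the tube never touches the wall. No axial force develops.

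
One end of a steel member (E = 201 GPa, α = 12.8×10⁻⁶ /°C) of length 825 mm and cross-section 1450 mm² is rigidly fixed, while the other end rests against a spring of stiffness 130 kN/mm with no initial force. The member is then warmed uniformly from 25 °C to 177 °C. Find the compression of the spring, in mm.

The unrestrained thermal change is αΔT L = 12.8×10⁻⁶ × 152 × 825 = 1.605 mm.
With a force P in the spring, the elastic change of the member is PL/(AE) and that of the spring is P/k; compatibility requires their sum to equal δ_free.
P [ L/(AE) + 1/k ] = δ_free → P [ 825/(1450×201×10³) + 1/(130×10³) ] = 1.605.
P = 1.605 / 1.052×10⁻⁵ = 152500 N.
Spring compression = P/k = 152500/(130×10³) = 1.173 mm.

δ ≈ 1.17 mm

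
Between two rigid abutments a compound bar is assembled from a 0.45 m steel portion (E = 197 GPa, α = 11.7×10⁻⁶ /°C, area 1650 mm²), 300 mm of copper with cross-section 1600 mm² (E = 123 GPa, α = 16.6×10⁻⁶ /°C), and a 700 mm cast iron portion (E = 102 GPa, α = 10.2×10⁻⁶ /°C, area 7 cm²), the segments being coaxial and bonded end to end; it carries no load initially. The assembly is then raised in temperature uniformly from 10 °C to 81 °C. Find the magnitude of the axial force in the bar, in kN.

With the walls removed the bar would change length by δ_free = Σ αᵢΔT Lᵢ = 11.7×10⁻⁶×71×450 + 16.6×10⁻⁶×71×300 + 10.2×10⁻⁶×71×700 = 1.234 mm.
The walls prevent any net length change, so an axial force P (same in every segment) develops. Compatibility: P · Σ Lᵢ/(AᵢEᵢ) = δ_free.
Σ Lᵢ/(AᵢEᵢ) = 450/(1650×197×10³) + 300/(1600×123×10³) + 700/(700×102×10³) = 1.271×10⁻⁵ mm/N.
So P = 1.234 / 1.271×10⁻⁵ = 97.09 kN, compressive.

P ≈ 97.1 kN (compressive)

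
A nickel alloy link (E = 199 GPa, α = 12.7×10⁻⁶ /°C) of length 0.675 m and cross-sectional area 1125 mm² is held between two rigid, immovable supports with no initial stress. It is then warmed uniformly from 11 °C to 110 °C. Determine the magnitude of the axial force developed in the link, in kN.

P ≈ 281 kN (compressive)

The ends cannot move, so σ = EαΔT = 199×10³ × 12.7×10⁻⁶ × 99 = 250.2 MPa.
Then P = σA = 250.2 × 1125 mm² = 281.5 kN, compressive.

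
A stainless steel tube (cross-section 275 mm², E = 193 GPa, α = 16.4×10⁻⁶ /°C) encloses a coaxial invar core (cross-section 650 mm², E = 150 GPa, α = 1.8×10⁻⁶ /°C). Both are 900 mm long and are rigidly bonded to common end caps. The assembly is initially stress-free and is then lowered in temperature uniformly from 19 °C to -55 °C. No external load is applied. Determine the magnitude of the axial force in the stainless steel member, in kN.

P ≈ 37.1 kN (tensile in the stainless steel)

Both members must finish at the same length. With the larger α, the stainless steel tends to over-contract; the plates restrain it, putting the stainless steel in tension and the invar in compression. With no external load the two internal forces are equal and opposite, magnitude P.
Compatibility of the two members (thermal + elastic change equal): (α₁ − α₂)ΔT = P·[1/(A₁E₁) + 1/(A₂E₂)].
|α₁ − α₂|·ΔT = 14.6×10⁻⁶ × 74 = 0.00108.
1/(A₁E₁) + 1/(A₂E₂) = 1/(275×193×10³) + 1/(650×150×10³) = 2.91×10⁻⁸ N⁻¹.
P = 0.00108 / 2.91×10⁻⁸ = 37130 N = 37.13 kN.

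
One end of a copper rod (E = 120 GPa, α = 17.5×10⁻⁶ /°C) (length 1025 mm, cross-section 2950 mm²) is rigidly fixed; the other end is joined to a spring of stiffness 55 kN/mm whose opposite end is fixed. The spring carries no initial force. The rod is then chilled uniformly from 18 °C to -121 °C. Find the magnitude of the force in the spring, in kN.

P ≈ 118 kN

Free thermal contraction: δ_free = αΔT L = 17.5×10⁻⁶ × 139 × 1025 = 2.493 mm.
With a force P in the spring, the elastic change of the rod is PL/(AE) and that of the spring is P/k; compatibility requires their sum to equal δ_free.
So P = δ_free / [L/(AE) + 1/k] = 2.493 / [ 1025/(2950×120×10³) + 1/(55×10³) ].
P = 2.493 / 2.108×10⁻⁵ = 118300 N.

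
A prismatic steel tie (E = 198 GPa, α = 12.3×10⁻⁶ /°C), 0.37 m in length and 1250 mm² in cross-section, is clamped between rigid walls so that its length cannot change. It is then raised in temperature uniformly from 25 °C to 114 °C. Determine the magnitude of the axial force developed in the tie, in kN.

P ≈ 271 kN (compressive)

The ends cannot move, so σ = EαΔT = 198×10³ × 12.3×10⁻⁶ × 89 = 216.8 MPa.
P = AEαΔT = 1250 × 198×10³ × 12.3×10⁻⁶ × 89 = 270.9 kN (compressive).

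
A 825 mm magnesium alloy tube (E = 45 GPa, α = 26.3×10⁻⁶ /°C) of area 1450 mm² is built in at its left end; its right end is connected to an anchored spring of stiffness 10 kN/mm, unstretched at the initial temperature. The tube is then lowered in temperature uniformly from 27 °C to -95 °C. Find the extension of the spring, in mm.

The unrestrained thermal change is αΔT L = 26.3×10⁻⁶ × 122 × 825 = 2.647 mm.
Let P be the tensile force in the spring. The tube extends elastically by PL/(AE) and the spring stretches by P/k; together these equal δ_free.
P [ L/(AE) + 1/k ] = δ_free → P [ 825/(1450×45×10³) + 1/(10×10³) ] = 2.647.
P = 2.647 / 0.0001126 = 23500 N.
Spring extension = P/k = 23500/(10×10³) = 2.35 mm.

δ ≈ 2.35 mm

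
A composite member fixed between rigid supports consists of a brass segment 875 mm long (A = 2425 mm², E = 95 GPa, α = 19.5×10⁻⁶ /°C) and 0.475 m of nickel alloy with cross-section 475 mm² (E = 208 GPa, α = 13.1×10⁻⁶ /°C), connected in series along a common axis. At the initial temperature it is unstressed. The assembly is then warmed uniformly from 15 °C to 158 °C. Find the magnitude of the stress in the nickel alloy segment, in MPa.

σ ≈ 815 MPa (compressive)

Free thermal expansion of the whole bar: Σ αᵢΔT Lᵢ = 19.5×10⁻⁶×143×875 + 13.1×10⁻⁶×143×475 = 3.33 mm.
The walls prevent any net length change, so an axial force P (same in every segment) develops. Compatibility: P · Σ Lᵢ/(AᵢEᵢ) = δ_free.
Σ Lᵢ/(AᵢEᵢ) = 875/(2425×95×10³) + 475/(475×208×10³) = 8.606×10⁻⁶ mm/N.
Hence P = δ_free / Σ(L/AE) = 3.33/8.606×10⁻⁶ = 386.9 kN (compressive).
σ_{nickel alloy} = P / A = 386900 / 475 = 814.6 MPa.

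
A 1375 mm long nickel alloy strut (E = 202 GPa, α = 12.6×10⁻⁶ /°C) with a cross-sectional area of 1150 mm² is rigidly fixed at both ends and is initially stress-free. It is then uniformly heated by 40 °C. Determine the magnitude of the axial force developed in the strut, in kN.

The ends cannot move, so σ = EαΔT = 202×10³ × 12.6×10⁻⁶ × 40 = 101.8 MPa.
P = AEαΔT = 1150 × 202×10³ × 12.6×10⁻⁶ × 40 = 117.1 kN (compressive).

P ≈ 117 kN (compressive)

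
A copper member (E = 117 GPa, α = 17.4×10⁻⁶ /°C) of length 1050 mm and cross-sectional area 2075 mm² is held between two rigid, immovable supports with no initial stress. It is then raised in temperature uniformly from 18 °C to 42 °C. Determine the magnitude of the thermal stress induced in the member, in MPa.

Because both ends are immovable the net strain is zero, and the suppressed thermal strain is αΔT = 17.4×10⁻⁶ × 24 = 417.6×10⁻⁶.
σ = EαΔT = 117×10³ × 17.4×10⁻⁶ × 24 = 48.86 MPa (compressive; the member is trying to expand).

σ ≈ 48.9 MPa (compressive)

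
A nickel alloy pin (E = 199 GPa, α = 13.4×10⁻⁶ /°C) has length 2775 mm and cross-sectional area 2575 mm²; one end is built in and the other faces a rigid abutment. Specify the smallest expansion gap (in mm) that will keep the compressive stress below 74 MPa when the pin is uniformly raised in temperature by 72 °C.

g ≈ 1.65 mm

Free expansion if unrestrained: δ_free = αΔT L = 13.4×10⁻⁶ × 72 × 2775 = 2.677 mm.
At the allowable stress the elastic shortening the wall may impose is σL/E = 74 × 2775 / (199×10³) = 1.032 mm.
So the gap has to take up the difference, g_min = δ_free − σL/E = 2.677 − 1.032 = 1.645 mm.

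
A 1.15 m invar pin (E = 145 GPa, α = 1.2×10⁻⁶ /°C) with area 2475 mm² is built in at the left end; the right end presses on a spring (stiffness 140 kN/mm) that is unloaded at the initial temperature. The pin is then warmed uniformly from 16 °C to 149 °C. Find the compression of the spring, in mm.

Free thermal expansion: δ_free = αΔT L = 1.2×10⁻⁶ × 133 × 1150 = 0.1835 mm.
Let P be the compressive force at the spring. The pin shortens elastically by PL/(AE) and the spring compresses by P/k; together these equal δ_free.
P [ L/(AE) + 1/k ] = δ_free → P [ 1150/(2475×145×10³) + 1/(140×10³) ] = 0.1835.
P = 0.1835 / 1.035×10⁻⁵ = 17740 N.
Spring compression = P/k = 17740/(140×10³) = 0.1267 mm.

δ ≈ 0.127 mm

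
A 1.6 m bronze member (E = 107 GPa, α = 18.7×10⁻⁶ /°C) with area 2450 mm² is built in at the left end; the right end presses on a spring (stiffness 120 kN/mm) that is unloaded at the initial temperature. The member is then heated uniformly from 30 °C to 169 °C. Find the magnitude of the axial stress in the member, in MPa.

If the spring were absent the member would lengthen by αΔT L = 18.7×10⁻⁶ × 139 × 1600 = 4.159 mm.
Let P be the compressive force at the spring. The member shortens elastically by PL/(AE) and the spring compresses by P/k; together these equal δ_free.
P [ L/(AE) + 1/k ] = δ_free → P [ 1600/(2450×107×10³) + 1/(120×10³) ] = 4.159.
P = 4.159 / 1.444×10⁻⁵ = 288100 N.
σ = P/A = 288100/2450 = 117.6 MPa.

σ ≈ 118 MPa (compressive)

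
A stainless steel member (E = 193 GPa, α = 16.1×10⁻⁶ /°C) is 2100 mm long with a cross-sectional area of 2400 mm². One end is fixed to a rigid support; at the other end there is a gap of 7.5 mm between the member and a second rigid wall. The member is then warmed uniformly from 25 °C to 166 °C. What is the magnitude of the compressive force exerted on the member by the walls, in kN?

P ≈ 0 kN

Free thermal elongation = αΔT L = 16.1×10⁻⁶ × 141 × 2100 = 4.767 mm.
This is smaller than the 7.5 mm clearance, so the member expands freely without reaching the stop — the stress is zero.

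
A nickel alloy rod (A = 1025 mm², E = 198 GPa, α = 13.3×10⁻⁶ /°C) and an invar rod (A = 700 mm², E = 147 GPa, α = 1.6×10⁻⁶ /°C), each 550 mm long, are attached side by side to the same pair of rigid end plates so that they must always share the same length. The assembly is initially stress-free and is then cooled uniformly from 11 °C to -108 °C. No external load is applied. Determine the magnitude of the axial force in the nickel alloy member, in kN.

P ≈ 95.1 kN (tensile in the nickel alloy)

The nickel alloy has the larger α, so on cooling it would change length more than the invar if both were free. The rigid plates force a common final length, so the nickel alloy is put into tension and the invar into compression, with equal and opposite forces P (no external load).
Equating the net (thermal + elastic) strains gives |α₁ − α₂|·ΔT = P·[1/(A₁E₁) + 1/(A₂E₂)].
|α₁ − α₂|·ΔT = 11.7×10⁻⁶ × 119 = 0.001392.
1/(A₁E₁) + 1/(A₂E₂) = 1/(1025×198×10³) + 1/(700×147×10³) = 1.465×10⁻⁸ N⁻¹.
So P = 0.001392 / 1.465×10⁻⁸ = 95.07 kN.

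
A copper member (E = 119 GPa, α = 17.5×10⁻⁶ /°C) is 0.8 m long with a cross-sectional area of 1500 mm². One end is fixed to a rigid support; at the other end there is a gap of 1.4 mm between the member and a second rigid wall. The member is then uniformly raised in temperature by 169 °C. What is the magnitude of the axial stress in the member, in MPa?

If the wall were absent the member would grow by αΔT L = 17.5×10⁻⁶ × 169 × 800 = 2.366 mm.
This exceeds the 1.4 mm gap, so the wall pushes back. The portion of expansion that must be recovered elastically is δ_free − gap = 2.366 − 1.4 = 0.966 mm.
So σ = E(δ_free − g)/L = 119×10³ × 0.966/800 = 143.7 MPa.

σ ≈ 144 MPa (compressive)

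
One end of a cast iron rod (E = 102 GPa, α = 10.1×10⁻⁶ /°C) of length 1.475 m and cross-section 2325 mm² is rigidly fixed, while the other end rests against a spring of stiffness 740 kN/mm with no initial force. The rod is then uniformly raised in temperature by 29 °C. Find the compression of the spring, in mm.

The unrestrained thermal change is αΔT L = 10.1×10⁻⁶ × 29 × 1475 = 0.432 mm.
Let P be the compressive force at the spring. The rod shortens elastically by PL/(AE) and the spring compresses by P/k; together these equal δ_free.
So P = δ_free / [L/(AE) + 1/k] = 0.432 / [ 1475/(2325×102×10³) + 1/(740×10³) ].
P = 0.432 / 7.571×10⁻⁶ = 57060 N.
Spring compression = P/k = 57060/(740×10³) = 0.07711 mm.

δ ≈ 0.0771 mm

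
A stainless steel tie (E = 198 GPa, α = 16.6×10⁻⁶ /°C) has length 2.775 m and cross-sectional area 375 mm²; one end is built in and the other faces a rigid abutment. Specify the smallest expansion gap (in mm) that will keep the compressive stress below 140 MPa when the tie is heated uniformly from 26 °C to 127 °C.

With no wall the tie would lengthen by αΔT L = 16.6×10⁻⁶ × 101 × 2775 = 4.653 mm.
At the allowable stress the elastic shortening the wall may impose is σL/E = 140 × 2775 / (198×10³) = 1.962 mm.
So the gap has to take up the difference, g_min = δ_free − σL/E = 4.653 − 1.962 = 2.69 mm.

g ≈ 2.69 mm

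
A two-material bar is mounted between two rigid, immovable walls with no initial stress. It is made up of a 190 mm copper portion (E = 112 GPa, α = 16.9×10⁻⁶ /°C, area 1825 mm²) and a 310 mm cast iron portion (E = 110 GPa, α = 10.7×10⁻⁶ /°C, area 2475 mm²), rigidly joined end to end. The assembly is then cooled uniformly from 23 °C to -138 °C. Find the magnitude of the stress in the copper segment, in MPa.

Free thermal contraction of the whole bar: Σ αᵢΔT Lᵢ = 16.9×10⁻⁶×161×190 + 10.7×10⁻⁶×161×310 = 1.051 mm.
The walls prevent any net length change, so an axial force P (same in every segment) develops. Compatibility: P · Σ Lᵢ/(AᵢEᵢ) = δ_free.
Σ Lᵢ/(AᵢEᵢ) = 190/(1825×112×10³) + 310/(2475×110×10³) = 2.068×10⁻⁶ mm/N.
P = 1.051 / 2.068×10⁻⁶ = 508200 N = 508.2 kN, tensile.
σ_{copper} = P / A = 508200 / 1825 = 278.5 MPa.

σ ≈ 278 MPa (tensile)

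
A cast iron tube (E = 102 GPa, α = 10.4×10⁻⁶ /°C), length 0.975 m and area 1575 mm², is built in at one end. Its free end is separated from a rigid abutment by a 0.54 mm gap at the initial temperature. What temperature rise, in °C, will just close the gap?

ΔT ≈ 53.3 °C

The gap closes when αΔT L = 0.54 mm, since the tube is still unstressed at that instant.
ΔT = 0.54 / (10.4×10⁻⁶ × 975) = 53.25 °C.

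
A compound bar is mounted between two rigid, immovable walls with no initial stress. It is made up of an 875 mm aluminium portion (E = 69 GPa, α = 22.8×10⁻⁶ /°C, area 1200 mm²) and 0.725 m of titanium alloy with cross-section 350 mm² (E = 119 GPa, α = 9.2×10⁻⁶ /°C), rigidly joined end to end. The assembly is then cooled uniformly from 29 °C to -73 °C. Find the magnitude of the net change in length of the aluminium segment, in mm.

|ΔL| ≈ 1.01 mm

With the walls removed the bar would change length by δ_free = Σ αᵢΔT Lᵢ = 22.8×10⁻⁶×102×875 + 9.2×10⁻⁶×102×725 = 2.715 mm.
Since the ends are fixed, an axial force P builds up, equal in every segment, with P · Σ Lᵢ/(AᵢEᵢ) = δ_free.
The series flexibility is Σ Lᵢ/(AᵢEᵢ) = 875/(1200×69×10³) + 725/(350×119×10³) = 2.797×10⁻⁵ mm/N.
P = 2.715 / 2.797×10⁻⁵ = 97060 N = 97.06 kN, tensile.
For the aluminium segment, free thermal change = 22.8×10⁻⁶×102×875 = 2.035 mm and elastic change from P = 97060×875/(1200×69×10³) = 1.026 mm; these oppose, so the net change is 1.01 mm (segment shortens).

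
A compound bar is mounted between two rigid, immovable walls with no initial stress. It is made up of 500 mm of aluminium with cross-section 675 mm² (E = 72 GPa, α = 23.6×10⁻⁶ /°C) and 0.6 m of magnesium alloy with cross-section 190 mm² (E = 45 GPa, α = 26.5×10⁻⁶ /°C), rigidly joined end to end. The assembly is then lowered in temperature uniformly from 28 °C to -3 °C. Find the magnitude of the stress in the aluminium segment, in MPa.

With the walls removed the bar would change length by δ_free = Σ αᵢΔT Lᵢ = 23.6×10⁻⁶×31×500 + 26.5×10⁻⁶×31×600 = 0.8587 mm.
Since the ends are fixed, an axial force P builds up, equal in every segment, with P · Σ Lᵢ/(AᵢEᵢ) = δ_free.
Σ Lᵢ/(AᵢEᵢ) = 500/(675×72×10³) + 600/(190×45×10³) = 8.046×10⁻⁵ mm/N.
So P = 0.8587 / 8.046×10⁻⁵ = 10.67 kN, tensile.
σ_{aluminium} = P / A = 10670 / 675 = 15.81 MPa.

σ ≈ 15.8 MPa (tensile)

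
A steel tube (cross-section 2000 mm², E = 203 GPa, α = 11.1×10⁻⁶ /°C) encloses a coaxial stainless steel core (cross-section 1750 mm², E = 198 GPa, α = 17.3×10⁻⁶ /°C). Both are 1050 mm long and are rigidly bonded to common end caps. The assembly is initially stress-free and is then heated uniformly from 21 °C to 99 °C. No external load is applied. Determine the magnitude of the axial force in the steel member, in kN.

Both members must finish at the same length. With the larger α, the stainless steel tends to over-expand; the plates restrain it, putting the stainless steel in compression and the steel in tension. With no external load the two internal forces are equal and opposite, magnitude P.
Setting the final lengths equal and cancelling L: (α₁ − α₂)ΔT = P/(A₁E₁) + P/(A₂E₂).
|α₁ − α₂|·ΔT = 6.2×10⁻⁶ × 78 = 0.0004836.
1/(A₁E₁) + 1/(A₂E₂) = 1/(2000×203×10³) + 1/(1750×198×10³) = 5.349×10⁻⁹ N⁻¹.
So P = 0.0004836 / 5.349×10⁻⁹ = 90.41 kN.

P ≈ 90.4 kN (tensile in the steel)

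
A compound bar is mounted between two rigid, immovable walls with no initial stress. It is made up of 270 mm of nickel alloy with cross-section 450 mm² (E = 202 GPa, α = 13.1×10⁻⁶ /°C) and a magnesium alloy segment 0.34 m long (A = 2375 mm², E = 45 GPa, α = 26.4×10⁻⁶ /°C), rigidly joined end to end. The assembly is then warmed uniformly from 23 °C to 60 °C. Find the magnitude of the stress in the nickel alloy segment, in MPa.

Free thermal expansion of the whole bar: Σ αᵢΔT Lᵢ = 13.1×10⁻⁶×37×270 + 26.4×10⁻⁶×37×340 = 0.463 mm.
The rigid supports impose zero overall length change; the single axial force P common to all segments must satisfy P Σ Lᵢ/(AᵢEᵢ) = δ_free.
The series flexibility is Σ Lᵢ/(AᵢEᵢ) = 270/(450×202×10³) + 340/(2375×45×10³) = 6.152×10⁻⁶ mm/N.
So P = 0.463 / 6.152×10⁻⁶ = 75.26 kN, compressive.
σ_{nickel alloy} = P / A = 75260 / 450 = 167.2 MPa.

σ ≈ 167 MPa (compressive)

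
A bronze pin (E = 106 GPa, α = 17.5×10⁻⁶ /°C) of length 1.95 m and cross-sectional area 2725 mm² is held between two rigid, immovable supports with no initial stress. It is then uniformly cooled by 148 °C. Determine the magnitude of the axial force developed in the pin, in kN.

Full restraint means ε = 0, so the stress is σ = EαΔT = 106×10³ × 17.5×10⁻⁶ × 148 = 274.5 MPa.
P = AEαΔT = 2725 × 106×10³ × 17.5×10⁻⁶ × 148 = 748.1 kN (tensile).

P ≈ 748 kN (tensile)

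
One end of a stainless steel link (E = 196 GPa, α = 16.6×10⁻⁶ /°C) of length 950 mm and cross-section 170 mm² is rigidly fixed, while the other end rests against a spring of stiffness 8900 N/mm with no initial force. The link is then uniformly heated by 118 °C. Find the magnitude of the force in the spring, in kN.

The unrestrained thermal change is αΔT L = 16.6×10⁻⁶ × 118 × 950 = 1.861 mm.
With a force P in the spring, the elastic change of the link is PL/(AE) and that of the spring is P/k; compatibility requires their sum to equal δ_free.
So P = δ_free / [L/(AE) + 1/k] = 1.861 / [ 950/(170×196×10³) + 1/(8900) ].
P = 1.861 / 0.0001409 = 13210 N.

P ≈ 13.2 kN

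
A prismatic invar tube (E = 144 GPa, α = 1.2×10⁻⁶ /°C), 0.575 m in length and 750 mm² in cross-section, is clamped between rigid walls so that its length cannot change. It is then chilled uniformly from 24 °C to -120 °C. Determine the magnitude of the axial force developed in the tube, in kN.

Full restraint means ε = 0, so the stress is σ = EαΔT = 144×10³ × 1.2×10⁻⁶ × 144 = 24.88 MPa.
Then P = σA = 24.88 × 750 mm² = 18.66 kN, tensile.

P ≈ 18.7 kN (tensile)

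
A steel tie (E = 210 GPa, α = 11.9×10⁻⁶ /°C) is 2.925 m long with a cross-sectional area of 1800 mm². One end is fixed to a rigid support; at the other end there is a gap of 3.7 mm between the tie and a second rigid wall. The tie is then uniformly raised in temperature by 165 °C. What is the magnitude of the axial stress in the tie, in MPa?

σ ≈ 147 MPa (compressive)

Unrestrained expansion: δ_free = αΔT L = 11.9×10⁻⁶ × 165 × 2925 = 5.743 mm.
The gap closes (δ_free > 3.7 mm) and the wall then resists a further 5.743 − 3.7 = 2.043 mm of expansion.
So σ = E(δ_free − g)/L = 210×10³ × 2.043/2925 = 146.7 MPa.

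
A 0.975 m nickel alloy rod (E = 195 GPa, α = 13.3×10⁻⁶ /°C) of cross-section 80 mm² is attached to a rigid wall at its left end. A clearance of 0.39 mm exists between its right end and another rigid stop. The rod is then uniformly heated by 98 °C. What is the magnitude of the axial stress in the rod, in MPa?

If the wall were absent the rod would grow by αΔT L = 13.3×10⁻⁶ × 98 × 975 = 1.271 mm.
The gap closes (δ_free > 0.39 mm) and the wall then resists a further 1.271 − 0.39 = 0.8808 mm of expansion.
That suppressed elongation corresponds to σ = E·Δ/L = 195×10³ × 0.8808/975 = 176.2 MPa.

σ ≈ 176 MPa (compressive)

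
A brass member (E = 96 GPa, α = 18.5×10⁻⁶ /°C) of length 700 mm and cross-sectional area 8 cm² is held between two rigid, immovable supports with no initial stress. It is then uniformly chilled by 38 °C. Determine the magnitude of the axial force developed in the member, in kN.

Full restraint means ε = 0, so the stress is σ = EαΔT = 96×10³ × 18.5×10⁻⁶ × 38 = 67.49 MPa.
Axial force P = σA = 67.49 × 800 = 53990 N = 53.99 kN, tensile.

P ≈ 54 kN (tensile)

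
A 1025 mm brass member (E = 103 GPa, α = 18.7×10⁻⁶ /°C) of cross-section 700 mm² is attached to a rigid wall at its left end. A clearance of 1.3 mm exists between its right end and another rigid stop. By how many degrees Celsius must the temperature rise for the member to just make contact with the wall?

Contact occurs when the free expansion equals the gap: αΔT L = 1.3 mm.
So ΔT = g/(αL) = 1.3/(18.7×10⁻⁶ × 1025) = 67.82 °C.

ΔT ≈ 67.8 °C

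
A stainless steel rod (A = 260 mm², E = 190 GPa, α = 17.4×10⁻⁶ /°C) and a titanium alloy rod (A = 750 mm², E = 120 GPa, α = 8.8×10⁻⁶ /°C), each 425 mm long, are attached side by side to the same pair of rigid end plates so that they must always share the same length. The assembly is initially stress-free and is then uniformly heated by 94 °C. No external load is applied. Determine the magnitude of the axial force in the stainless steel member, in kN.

Both members must finish at the same length. With the larger α, the stainless steel tends to over-expand; the plates restrain it, putting the stainless steel in compression and the titanium alloy in tension. With no external load the two internal forces are equal and opposite, magnitude P.
Compatibility of the two members (thermal + elastic change equal): (α₁ − α₂)ΔT = P·[1/(A₁E₁) + 1/(A₂E₂)].
|α₁ − α₂|·ΔT = 8.6×10⁻⁶ × 94 = 0.0008084.
1/(A₁E₁) + 1/(A₂E₂) = 1/(260×190×10³) + 1/(750×120×10³) = 3.135×10⁻⁸ N⁻¹.
P = 0.0008084 / 3.135×10⁻⁸ = 25780 N = 25.78 kN.

P ≈ 25.8 kN (compressive in the stainless steel)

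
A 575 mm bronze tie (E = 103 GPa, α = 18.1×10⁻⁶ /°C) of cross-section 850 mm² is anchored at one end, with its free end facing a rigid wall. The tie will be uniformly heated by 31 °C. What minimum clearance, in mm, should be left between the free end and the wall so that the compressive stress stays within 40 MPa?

With no wall the tie would lengthen by αΔT L = 18.1×10⁻⁶ × 31 × 575 = 0.3226 mm.
A stress of 40 MPa corresponds to the wall pushing the tie back by σL/E = 40×575/(103×10³) = 0.2233 mm.
The gap must absorb the remainder: g_min = 0.3226 − 0.2233 = 0.09933 mm.

g ≈ 0.0993 mm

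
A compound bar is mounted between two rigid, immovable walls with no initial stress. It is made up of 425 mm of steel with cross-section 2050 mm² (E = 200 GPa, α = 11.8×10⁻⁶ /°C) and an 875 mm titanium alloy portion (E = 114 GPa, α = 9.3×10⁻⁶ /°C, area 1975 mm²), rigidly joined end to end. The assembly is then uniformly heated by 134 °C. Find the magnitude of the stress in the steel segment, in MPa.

With the walls removed the bar would change length by δ_free = Σ αᵢΔT Lᵢ = 11.8×10⁻⁶×134×425 + 9.3×10⁻⁶×134×875 = 1.762 mm.
The walls prevent any net length change, so an axial force P (same in every segment) develops. Compatibility: P · Σ Lᵢ/(AᵢEᵢ) = δ_free.
The series flexibility is Σ Lᵢ/(AᵢEᵢ) = 425/(2050×200×10³) + 875/(1975×114×10³) = 4.923×10⁻⁶ mm/N.
P = 1.762 / 4.923×10⁻⁶ = 358000 N = 358 kN, compressive.
σ_{steel} = P / A = 358000 / 2050 = 174.6 MPa.

σ ≈ 175 MPa (compressive)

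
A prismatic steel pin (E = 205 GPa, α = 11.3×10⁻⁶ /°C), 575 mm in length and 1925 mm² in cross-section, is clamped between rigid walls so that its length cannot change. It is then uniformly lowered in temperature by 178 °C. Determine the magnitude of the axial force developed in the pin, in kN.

Full restraint means ε = 0, so the stress is σ = EαΔT = 205×10³ × 11.3×10⁻⁶ × 178 = 412.3 MPa.
Axial force P = σA = 412.3 × 1925 = 793700 N = 793.7 kN, tensile.

P ≈ 794 kN (tensile)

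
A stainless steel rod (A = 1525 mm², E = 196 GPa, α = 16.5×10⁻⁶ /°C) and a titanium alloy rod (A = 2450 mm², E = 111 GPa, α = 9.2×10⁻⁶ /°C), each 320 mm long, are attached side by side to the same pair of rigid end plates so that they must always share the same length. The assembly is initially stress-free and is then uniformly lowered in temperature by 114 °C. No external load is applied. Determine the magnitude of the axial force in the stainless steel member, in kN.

Equilibrium of a rigid end plate with no external load gives equal and opposite internal forces ±P in the two members. Since α_{stainless steel} > α_{titanium alloy}, cooling drives the stainless steel into tension and the titanium alloy into compression.
Compatibility of the two members (thermal + elastic change equal): (α₁ − α₂)ΔT = P·[1/(A₁E₁) + 1/(A₂E₂)].
|α₁ − α₂|·ΔT = 7.3×10⁻⁶ × 114 = 0.0008322.
1/(A₁E₁) + 1/(A₂E₂) = 1/(1525×196×10³) + 1/(2450×111×10³) = 7.023×10⁻⁹ N⁻¹.
P = 0.0008322 / 7.023×10⁻⁹ = 118500 N = 118.5 kN.

P ≈ 119 kN (tensile in the stainless steel)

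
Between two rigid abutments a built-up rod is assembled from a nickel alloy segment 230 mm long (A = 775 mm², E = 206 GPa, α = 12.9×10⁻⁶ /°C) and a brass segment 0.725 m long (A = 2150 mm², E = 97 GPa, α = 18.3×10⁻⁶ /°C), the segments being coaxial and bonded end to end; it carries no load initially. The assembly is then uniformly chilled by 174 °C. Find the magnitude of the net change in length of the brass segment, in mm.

With the walls removed the bar would change length by δ_free = Σ αᵢΔT Lᵢ = 12.9×10⁻⁶×174×230 + 18.3×10⁻⁶×174×725 = 2.825 mm.
The rigid supports impose zero overall length change; the single axial force P common to all segments must satisfy P Σ Lᵢ/(AᵢEᵢ) = δ_free.
The series flexibility is Σ Lᵢ/(AᵢEᵢ) = 230/(775×206×10³) + 725/(2150×97×10³) = 4.917×10⁻⁶ mm/N.
Hence P = δ_free / Σ(L/AE) = 2.825/4.917×10⁻⁶ = 574.5 kN (tensile).
For the brass segment, free thermal change = 18.3×10⁻⁶×174×725 = 2.309 mm and elastic change from P = 574500×725/(2150×97×10³) = 1.997 mm; these oppose, so the net change is 0.311 mm (segment shortens).

|ΔL| ≈ 0.311 mm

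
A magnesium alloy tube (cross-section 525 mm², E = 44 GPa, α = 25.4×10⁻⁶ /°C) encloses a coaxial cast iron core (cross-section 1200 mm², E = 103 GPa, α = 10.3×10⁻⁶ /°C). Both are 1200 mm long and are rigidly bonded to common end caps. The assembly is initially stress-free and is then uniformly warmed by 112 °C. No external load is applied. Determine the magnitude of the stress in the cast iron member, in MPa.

σ ≈ 27.4 MPa (tensile)

The magnesium alloy has the larger α, so on heating it would change length more than the cast iron if both were free. The rigid plates force a common final length, so the magnesium alloy is put into compression and the cast iron into tension, with equal and opposite forces P (no external load).
Setting the final lengths equal and cancelling L: (α₁ − α₂)ΔT = P/(A₁E₁) + P/(A₂E₂).
|α₁ − α₂|·ΔT = 15.1×10⁻⁶ × 112 = 0.001691.
1/(A₁E₁) + 1/(A₂E₂) = 1/(525×44×10³) + 1/(1200×103×10³) = 5.138×10⁻⁸ N⁻¹.
So P = 0.001691 / 5.138×10⁻⁸ = 32.92 kN.
σ_{cast iron} = P/A₂ = 32920/1200 = 27.43 MPa, tensile.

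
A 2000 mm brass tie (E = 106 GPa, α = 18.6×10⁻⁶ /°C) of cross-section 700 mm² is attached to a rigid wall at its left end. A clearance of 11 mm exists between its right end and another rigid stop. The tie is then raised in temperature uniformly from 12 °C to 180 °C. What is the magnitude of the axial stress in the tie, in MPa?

σ ≈ 0 MPa

Unrestrained expansion: δ_free = αΔT L = 18.6×10⁻⁶ × 168 × 2000 = 6.25 mm.
Since δ_free = 6.25 mm is less than the 11 mm gap, the tie never touches the wall. No axial force develops.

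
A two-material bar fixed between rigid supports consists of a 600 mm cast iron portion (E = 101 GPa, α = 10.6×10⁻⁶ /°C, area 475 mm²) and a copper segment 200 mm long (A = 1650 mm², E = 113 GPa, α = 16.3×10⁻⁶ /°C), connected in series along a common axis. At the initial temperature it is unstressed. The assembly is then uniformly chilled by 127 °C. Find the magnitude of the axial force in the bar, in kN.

P ≈ 90 kN (tensile)

If the supports were absent, the total length change would be Σ αᵢΔT Lᵢ = 10.6×10⁻⁶×127×600 + 16.3×10⁻⁶×127×200 = 1.222 mm.
The rigid supports impose zero overall length change; the single axial force P common to all segments must satisfy P Σ Lᵢ/(AᵢEᵢ) = δ_free.
Σ Lᵢ/(AᵢEᵢ) = 600/(475×101×10³) + 200/(1650×113×10³) = 1.358×10⁻⁵ mm/N.
Hence P = δ_free / Σ(L/AE) = 1.222/1.358×10⁻⁵ = 89.97 kN (tensile).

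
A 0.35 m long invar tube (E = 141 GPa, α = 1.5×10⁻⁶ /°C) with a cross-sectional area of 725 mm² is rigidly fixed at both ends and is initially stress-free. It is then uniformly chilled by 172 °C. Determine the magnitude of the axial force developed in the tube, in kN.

Full restraint means ε = 0, so the stress is σ = EαΔT = 141×10³ × 1.5×10⁻⁶ × 172 = 36.38 MPa.
Axial force P = σA = 36.38 × 725 = 26370 N = 26.37 kN, tensile.

P ≈ 26.4 kN (tensile)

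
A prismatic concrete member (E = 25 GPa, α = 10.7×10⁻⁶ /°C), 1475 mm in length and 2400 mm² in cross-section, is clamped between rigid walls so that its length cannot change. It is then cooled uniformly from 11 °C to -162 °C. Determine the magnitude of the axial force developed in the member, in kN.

With zero net strain, σ = E·αΔT = 25 GPa × 10.7×10⁻⁶ × 173 = 46.28 MPa.
Then P = σA = 46.28 × 2400 mm² = 111.1 kN, tensile.

P ≈ 111 kN (tensile)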